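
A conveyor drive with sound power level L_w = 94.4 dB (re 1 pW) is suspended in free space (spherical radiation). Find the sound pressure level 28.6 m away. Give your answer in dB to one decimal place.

54.3 dB

The power spreads over a sphere of area 4π·r², so L_p = L_w − 10·log₁₀(4π·r²).
4π·r² = 1.028e+04 m², 10·log₁₀ of that is 40.119 dB.
L_p = 94.4 − 40.119 = 54.28 dB.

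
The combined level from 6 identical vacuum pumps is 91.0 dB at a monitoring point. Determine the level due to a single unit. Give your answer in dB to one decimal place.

83.2 dB

Dividing the total intensity by 6 lowers the level by 10·log₁₀ 6 = 7.782 dB: L₁ = 91.0 − 7.782.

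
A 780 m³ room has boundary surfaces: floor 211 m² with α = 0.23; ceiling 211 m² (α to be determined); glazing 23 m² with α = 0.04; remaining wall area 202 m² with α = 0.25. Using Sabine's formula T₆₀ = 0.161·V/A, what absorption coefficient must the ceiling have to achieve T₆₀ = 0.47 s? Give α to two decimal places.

Required total absorption A = 0.161·780/0.47 = 267.19 m².
Absorption from the other surfaces = 211·0.23 + 23·0.04 + 202·0.25 = 99.95 m², so the ceiling must supply 167.24 m² over 211 m².
α = 167.24/211 = 0.793.

0.79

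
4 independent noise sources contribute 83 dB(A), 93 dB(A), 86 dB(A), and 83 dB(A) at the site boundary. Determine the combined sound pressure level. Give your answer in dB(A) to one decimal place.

Incoherent sources combine by intensity addition: L_total = 10·log₁₀(Σ 10^(L_i/10)).
Σ 10^(L/10) = 10^(83/10) + 10^(93/10) + 10^(86/10) + 10^(83/10) = 2.792e+09.
L_total = 10·log₁₀(2.792e+09) = 94.46 dB(A).

94.5 dB(A)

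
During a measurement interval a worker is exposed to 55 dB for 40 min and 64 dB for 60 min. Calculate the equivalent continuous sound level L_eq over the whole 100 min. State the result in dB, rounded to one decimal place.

Weight each interval's intensity by its duration and average over T = 100 min:
Σ tᵢ·10^(Lᵢ/10) = 40·10^(55/10) + 60·10^(64/10) = 1.634e+08.
L_eq = 10·log₁₀(1.634e+08/100) = 62.13 dB.

62.1 dB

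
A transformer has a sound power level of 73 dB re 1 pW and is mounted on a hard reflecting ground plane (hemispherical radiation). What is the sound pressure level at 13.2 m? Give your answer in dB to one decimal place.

The power spreads over a hemisphere of area 2π·r², so L_p = L_w − 10·log₁₀(2π·r²).
2π·r² = 1095 m², 10·log₁₀ of that is 30.393 dB.
L_p = 73 − 30.393 = 42.61 dB.

42.6 dB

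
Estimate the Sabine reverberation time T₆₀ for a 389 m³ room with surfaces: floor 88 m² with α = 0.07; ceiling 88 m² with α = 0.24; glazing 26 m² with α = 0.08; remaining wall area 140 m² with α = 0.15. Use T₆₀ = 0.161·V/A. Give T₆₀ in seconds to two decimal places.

1.24 s

A = Σ Sᵢαᵢ = 88·0.07 + 88·0.24 + 26·0.08 + 140·0.15 = 50.36 m².
T₆₀ = 0.161·V/A = 0.161·389/50.36 = 1.244 s.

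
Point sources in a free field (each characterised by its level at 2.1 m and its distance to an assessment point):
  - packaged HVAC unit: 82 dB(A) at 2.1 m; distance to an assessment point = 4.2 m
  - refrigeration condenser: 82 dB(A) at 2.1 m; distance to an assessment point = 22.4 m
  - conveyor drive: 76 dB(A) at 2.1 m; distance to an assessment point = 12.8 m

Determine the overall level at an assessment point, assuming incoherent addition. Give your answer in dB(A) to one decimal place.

Apply inverse-square spreading to bring every level to the receiver, then sum 10^(L/10).
packaged HVAC unit: 82 − 20·log₁₀(4.2/2.1) = 82 − 6.02 = 75.98 dB(A).
refrigeration condenser: 82 − 20·log₁₀(22.4/2.1) = 82 − 20.56 = 61.44 dB(A).
conveyor drive: 76 − 20·log₁₀(12.8/2.1) = 76 − 15.70 = 60.30 dB(A).
Σ 10^(L/10) = 4.209e+07 → L_total = 10·log₁₀(4.209e+07) = 76.24 dB(A).

76.2 dB(A)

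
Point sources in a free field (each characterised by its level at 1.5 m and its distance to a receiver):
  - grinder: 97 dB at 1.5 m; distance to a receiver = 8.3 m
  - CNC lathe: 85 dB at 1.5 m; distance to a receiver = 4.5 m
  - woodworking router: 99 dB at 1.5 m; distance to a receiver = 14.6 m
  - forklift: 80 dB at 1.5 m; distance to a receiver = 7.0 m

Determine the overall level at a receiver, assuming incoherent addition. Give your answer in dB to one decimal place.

First find each source's level at the receiver (point-source: −20·log₁₀(r/r_ref)), then combine on an intensity basis.
grinder: 97 − 20·log₁₀(8.3/1.5) = 97 − 14.86 = 82.14 dB.
CNC lathe: 85 − 20·log₁₀(4.5/1.5) = 85 − 9.54 = 75.46 dB.
woodworking router: 99 − 20·log₁₀(14.6/1.5) = 99 − 19.77 = 79.23 dB.
forklift: 80 − 20·log₁₀(7.0/1.5) = 80 − 13.38 = 66.62 dB.
Σ 10^(L/10) = 2.873e+08 → L_total = 10·log₁₀(2.873e+08) = 84.58 dB.

84.6 dB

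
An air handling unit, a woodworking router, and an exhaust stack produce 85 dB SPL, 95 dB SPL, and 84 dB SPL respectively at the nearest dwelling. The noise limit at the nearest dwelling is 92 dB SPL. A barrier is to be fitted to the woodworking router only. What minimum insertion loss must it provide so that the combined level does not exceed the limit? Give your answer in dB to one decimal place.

Fixed contribution from the other sources: Σ 10^(L/10) = 10^(85/10) + 10^(84/10) = 5.674e+08 (87.54 dB SPL).
To meet 92 dB SPL overall, the treated woodworking router may contribute at most 10^(92/10) − 5.674e+08 = 1.017e+09, i.e. 90.08 dB SPL.
Required insertion loss = 95 − 90.08 = 4.92 dB.

4.9 dB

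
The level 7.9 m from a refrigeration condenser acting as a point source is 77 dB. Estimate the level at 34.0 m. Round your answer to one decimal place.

64.3 dB

Spherical spreading from a point source gives a 20·log₁₀(r₂/r₁) drop.
L₂ = 77 − 20·log₁₀(34.0/7.9) = 77 − 12.677 = 64.32 dB.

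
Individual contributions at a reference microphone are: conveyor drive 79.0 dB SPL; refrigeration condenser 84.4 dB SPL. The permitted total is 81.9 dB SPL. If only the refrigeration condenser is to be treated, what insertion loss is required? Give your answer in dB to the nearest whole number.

The untreated sources together contribute 10^(79.0/10) = 7.943e+07, i.e. 79.00 dB SPL.
The limit corresponds to 10^(81.9/10) = 1.549e+08; subtracting the fixed part leaves 7.545e+07 for the refrigeration condenser, i.e. 78.78 dB SPL.
So the refrigeration condenser must be reduced from 84.4 to 78.78 dB SPL: IL = 5.62 dB.

6 dB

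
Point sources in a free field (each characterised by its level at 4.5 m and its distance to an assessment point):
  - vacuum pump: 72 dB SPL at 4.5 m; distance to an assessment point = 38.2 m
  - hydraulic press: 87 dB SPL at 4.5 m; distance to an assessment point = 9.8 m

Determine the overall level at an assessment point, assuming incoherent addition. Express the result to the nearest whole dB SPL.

80 dB SPL

Propagate each source to the receiver with L = L_ref − 20·log₁₀(r/r_ref), then add intensities.
vacuum pump: 72 − 20·log₁₀(38.2/4.5) = 72 − 18.58 = 53.42 dB SPL.
hydraulic press: 87 − 20·log₁₀(9.8/4.5) = 87 − 6.76 = 80.24 dB SPL.
Σ 10^(L/10) = 1.059e+08 → L_total = 10·log₁₀(1.059e+08) = 80.25 dB SPL.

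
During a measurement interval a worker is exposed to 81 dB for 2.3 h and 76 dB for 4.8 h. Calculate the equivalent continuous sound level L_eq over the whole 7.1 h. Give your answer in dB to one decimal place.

78.3 dB

L_eq = 10·log₁₀[(1/T)·Σ tᵢ·10^(Lᵢ/10)] with T = 7.1 h.
Σ tᵢ·10^(Lᵢ/10) = 2.3·10^(81/10) + 4.8·10^(76/10) = 4.806e+08.
L_eq = 10·log₁₀(4.806e+08/7.1) = 78.31 dB.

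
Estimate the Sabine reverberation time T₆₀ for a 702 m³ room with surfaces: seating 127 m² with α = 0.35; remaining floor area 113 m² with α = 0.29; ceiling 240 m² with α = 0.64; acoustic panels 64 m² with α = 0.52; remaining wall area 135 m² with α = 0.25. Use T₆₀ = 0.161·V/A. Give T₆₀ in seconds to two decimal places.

0.38 s

A = Σ Sᵢαᵢ = 127·0.35 + 113·0.29 + 240·0.64 + 64·0.52 + 135·0.25 = 297.85 m².
T₆₀ = 0.161 × 702 / 297.85 = 0.379 s.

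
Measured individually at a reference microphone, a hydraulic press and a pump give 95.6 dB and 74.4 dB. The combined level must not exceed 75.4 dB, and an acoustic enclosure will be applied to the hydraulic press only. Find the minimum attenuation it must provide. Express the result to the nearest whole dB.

27 dB

Fixed contribution from the other source: Σ 10^(L/10) = 10^(74.4/10) = 2.754e+07 (74.40 dB).
The limit corresponds to 10^(75.4/10) = 3.467e+07; subtracting the fixed part leaves 7.131e+06 for the hydraulic press, i.e. 68.53 dB.
So the hydraulic press must be reduced from 95.6 to 68.53 dB: IL = 27.07 dB.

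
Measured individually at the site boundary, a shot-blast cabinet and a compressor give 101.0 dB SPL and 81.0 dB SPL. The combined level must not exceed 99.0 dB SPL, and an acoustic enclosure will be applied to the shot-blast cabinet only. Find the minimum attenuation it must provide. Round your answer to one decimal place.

2.1 dB

Fixed contribution from the other source: Σ 10^(L/10) = 10^(81.0/10) = 1.259e+08 (81.00 dB SPL).
To meet 99.0 dB SPL overall, the treated shot-blast cabinet may contribute at most 10^(99.0/10) − 1.259e+08 = 7.817e+09, i.e. 98.93 dB SPL.
Required insertion loss = 101.0 − 98.93 = 2.07 dB.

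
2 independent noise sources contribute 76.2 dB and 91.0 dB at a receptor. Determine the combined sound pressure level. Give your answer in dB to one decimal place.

For uncorrelated sources the intensities add, so convert each level to linear form, sum, and take 10·log₁₀ of the total.
Σ 10^(L/10) = 10^(76.2/10) + 10^(91.0/10) = 1.301e+09.
L_total = 10·log₁₀(1.301e+09) = 91.14 dB.

91.1 dB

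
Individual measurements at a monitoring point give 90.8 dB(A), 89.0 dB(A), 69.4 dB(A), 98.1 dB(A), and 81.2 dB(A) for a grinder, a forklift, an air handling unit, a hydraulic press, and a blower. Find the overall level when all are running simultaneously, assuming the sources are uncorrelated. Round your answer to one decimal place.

99.3 dB(A)

For uncorrelated sources the intensities add, so convert each level to linear form, sum, and take 10·log₁₀ of the total.
Σ 10^(L/10) = 10^(90.8/10) + 10^(89.0/10) + 10^(69.4/10) + 10^(98.1/10) + 10^(81.2/10) = 8.594e+09.
L_total = 10·log₁₀(8.594e+09) = 99.34 dB(A).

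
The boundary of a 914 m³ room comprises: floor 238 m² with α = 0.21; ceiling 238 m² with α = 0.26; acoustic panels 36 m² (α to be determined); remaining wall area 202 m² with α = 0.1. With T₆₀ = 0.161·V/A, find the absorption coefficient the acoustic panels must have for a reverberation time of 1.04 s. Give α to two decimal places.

Required total absorption A = 0.161·914/1.04 = 141.49 m².
Absorption from the other surfaces = 238·0.21 + 238·0.26 + 202·0.1 = 132.06 m², so the acoustic panels must supply 9.43 m² over 36 m².
α = 9.43/36 = 0.262.

0.26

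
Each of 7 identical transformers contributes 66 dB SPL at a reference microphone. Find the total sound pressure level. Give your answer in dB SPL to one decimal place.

74.5 dB SPL

With 7 equal, uncorrelated contributions the intensity is 7× that of one unit, giving a rise of 10·log₁₀ 7.
L_total = 66 + 10·log₁₀(7) = 66 + 8.451 = 74.45 dB SPL.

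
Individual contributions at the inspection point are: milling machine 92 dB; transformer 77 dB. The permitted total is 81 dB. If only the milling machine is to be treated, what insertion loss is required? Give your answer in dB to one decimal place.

13.2 dB

Fixed contribution from the other source: Σ 10^(L/10) = 10^(77/10) = 5.012e+07 (77.00 dB).
The limit corresponds to 10^(81/10) = 1.259e+08; subtracting the fixed part leaves 7.577e+07 for the milling machine, i.e. 78.80 dB.
Required insertion loss = 92 − 78.80 = 13.20 dB.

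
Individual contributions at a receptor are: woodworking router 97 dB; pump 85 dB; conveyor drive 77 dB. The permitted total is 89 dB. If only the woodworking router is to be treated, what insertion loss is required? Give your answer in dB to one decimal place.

Fixed contribution from the other sources: Σ 10^(L/10) = 10^(85/10) + 10^(77/10) = 3.663e+08 (85.64 dB).
The limit corresponds to 10^(89/10) = 7.943e+08; subtracting the fixed part leaves 4.280e+08 for the woodworking router, i.e. 86.31 dB.
Required insertion loss = 97 − 86.31 = 10.69 dB.

10.7 dB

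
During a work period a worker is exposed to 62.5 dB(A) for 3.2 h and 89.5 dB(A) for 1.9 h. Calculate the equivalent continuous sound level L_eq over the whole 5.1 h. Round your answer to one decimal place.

85.2 dB(A)

L_eq = 10·log₁₀[(1/T)·Σ tᵢ·10^(Lᵢ/10)] with T = 5.1 h.
Σ tᵢ·10^(Lᵢ/10) = 3.2·10^(62.5/10) + 1.9·10^(89.5/10) = 1.699e+09.
L_eq = 10·log₁₀(1.699e+09/5.1) = 85.23 dB(A).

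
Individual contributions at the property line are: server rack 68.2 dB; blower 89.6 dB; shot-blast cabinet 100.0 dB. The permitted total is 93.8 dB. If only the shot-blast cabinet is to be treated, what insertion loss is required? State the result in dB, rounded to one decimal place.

Fixed contribution from the other sources: Σ 10^(L/10) = 10^(68.2/10) + 10^(89.6/10) = 9.186e+08 (89.63 dB).
The limit corresponds to 10^(93.8/10) = 2.399e+09; subtracting the fixed part leaves 1.480e+09 for the shot-blast cabinet, i.e. 91.70 dB.
So the shot-blast cabinet must be reduced from 100.0 to 91.70 dB: IL = 8.30 dB.

8.3 dB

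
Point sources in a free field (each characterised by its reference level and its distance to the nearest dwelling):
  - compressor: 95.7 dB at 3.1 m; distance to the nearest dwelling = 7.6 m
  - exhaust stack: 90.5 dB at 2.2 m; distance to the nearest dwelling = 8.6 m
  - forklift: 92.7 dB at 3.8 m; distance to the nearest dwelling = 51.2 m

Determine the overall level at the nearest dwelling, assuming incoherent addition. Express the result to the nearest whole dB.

88 dB

Propagate each source to the receiver with L = L_ref − 20·log₁₀(r/r_ref), then add intensities.
compressor: 95.7 − 20·log₁₀(7.6/3.1) = 95.7 − 7.79 = 87.91 dB.
exhaust stack: 90.5 − 20·log₁₀(8.6/2.2) = 90.5 − 11.84 = 78.66 dB.
forklift: 92.7 − 20·log₁₀(51.2/3.8) = 92.7 − 22.59 = 70.11 dB.
Σ 10^(L/10) = 7.018e+08 → L_total = 10·log₁₀(7.018e+08) = 88.46 dB.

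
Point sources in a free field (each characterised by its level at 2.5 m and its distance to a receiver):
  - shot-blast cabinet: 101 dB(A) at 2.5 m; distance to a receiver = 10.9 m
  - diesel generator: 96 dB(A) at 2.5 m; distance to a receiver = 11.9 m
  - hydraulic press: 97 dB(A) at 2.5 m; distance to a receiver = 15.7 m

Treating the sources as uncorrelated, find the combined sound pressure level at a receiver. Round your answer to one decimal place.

89.8 dB(A)

Apply inverse-square spreading to bring every level to the receiver, then sum 10^(L/10).
shot-blast cabinet: 101 − 20·log₁₀(10.9/2.5) = 101 − 12.79 = 88.21 dB(A).
diesel generator: 96 − 20·log₁₀(11.9/2.5) = 96 − 13.55 = 82.45 dB(A).
hydraulic press: 97 − 20·log₁₀(15.7/2.5) = 97 − 15.96 = 81.04 dB(A).
Σ 10^(L/10) = 9.650e+08 → L_total = 10·log₁₀(9.650e+08) = 89.85 dB(A).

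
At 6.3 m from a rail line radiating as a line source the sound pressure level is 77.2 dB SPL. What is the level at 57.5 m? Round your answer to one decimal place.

For a line source, L₂ = L₁ − 10·log₁₀(r₂/r₁).
L₂ = 77.2 − 10·log₁₀(57.5/6.3) = 77.2 − 9.603 = 67.60 dB SPL.

67.6 dB SPL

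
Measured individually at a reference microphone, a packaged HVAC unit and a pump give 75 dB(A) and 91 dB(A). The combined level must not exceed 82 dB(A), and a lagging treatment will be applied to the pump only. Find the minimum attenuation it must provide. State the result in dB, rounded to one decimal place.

10.0 dB

Everything except the pump sums to 10^(75/10) = 3.162e+07 in linear terms, 75.00 dB(A).
To meet 82 dB(A) overall, the treated pump may contribute at most 10^(82/10) − 3.162e+07 = 1.269e+08, i.e. 81.03 dB(A).
So the pump must be reduced from 91 to 81.03 dB(A): IL = 9.97 dB.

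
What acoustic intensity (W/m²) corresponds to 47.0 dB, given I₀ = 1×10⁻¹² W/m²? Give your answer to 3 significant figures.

I = I₀·10^(L/10) = 10⁻¹² × 10^(47.0/10) = 10^(-7.300).

5.01e-08 W/m²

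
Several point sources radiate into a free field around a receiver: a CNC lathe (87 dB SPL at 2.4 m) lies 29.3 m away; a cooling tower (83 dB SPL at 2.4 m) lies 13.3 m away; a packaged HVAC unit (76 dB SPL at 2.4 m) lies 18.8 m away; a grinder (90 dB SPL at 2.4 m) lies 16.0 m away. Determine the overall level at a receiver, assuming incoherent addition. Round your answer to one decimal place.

First find each source's level at the receiver (point-source: −20·log₁₀(r/r_ref)), then combine on an intensity basis.
CNC lathe: 87 − 20·log₁₀(29.3/2.4) = 87 − 21.73 = 65.27 dB SPL.
cooling tower: 83 − 20·log₁₀(13.3/2.4) = 83 − 14.87 = 68.13 dB SPL.
packaged HVAC unit: 76 − 20·log₁₀(18.8/2.4) = 76 − 17.88 = 58.12 dB SPL.
grinder: 90 − 20·log₁₀(16.0/2.4) = 90 − 16.48 = 73.52 dB SPL.
Σ 10^(L/10) = 3.301e+07 → L_total = 10·log₁₀(3.301e+07) = 75.19 dB SPL.

75.2 dB SPL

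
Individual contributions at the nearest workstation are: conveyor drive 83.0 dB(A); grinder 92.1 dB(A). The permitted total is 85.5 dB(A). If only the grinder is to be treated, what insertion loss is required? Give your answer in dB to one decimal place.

Fixed contribution from the other source: Σ 10^(L/10) = 10^(83.0/10) = 1.995e+08 (83.00 dB(A)).
The limit corresponds to 10^(85.5/10) = 3.548e+08; subtracting the fixed part leaves 1.553e+08 for the grinder, i.e. 81.91 dB(A).
So the grinder must be reduced from 92.1 to 81.91 dB(A): IL = 10.19 dB.

10.2 dB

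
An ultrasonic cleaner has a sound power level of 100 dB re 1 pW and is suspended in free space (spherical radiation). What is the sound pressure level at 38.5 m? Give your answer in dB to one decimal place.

57.3 dB

The power spreads over a sphere of area 4π·r², so L_p = L_w − 10·log₁₀(4π·r²).
4π·r² = 1.863e+04 m², 10·log₁₀ of that is 42.701 dB.
L_p = 100 − 42.701 = 57.30 dB.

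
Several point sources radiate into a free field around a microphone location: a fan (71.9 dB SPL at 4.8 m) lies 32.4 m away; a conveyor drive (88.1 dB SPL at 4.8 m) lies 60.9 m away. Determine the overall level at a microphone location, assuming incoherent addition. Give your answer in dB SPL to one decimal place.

66.4 dB SPL

Apply inverse-square spreading to bring every level to the receiver, then sum 10^(L/10).
fan: 71.9 − 20·log₁₀(32.4/4.8) = 71.9 − 16.59 = 55.31 dB SPL.
conveyor drive: 88.1 − 20·log₁₀(60.9/4.8) = 88.1 − 22.07 = 66.03 dB SPL.
Σ 10^(L/10) = 4.351e+06 → L_total = 10·log₁₀(4.351e+06) = 66.39 dB SPL.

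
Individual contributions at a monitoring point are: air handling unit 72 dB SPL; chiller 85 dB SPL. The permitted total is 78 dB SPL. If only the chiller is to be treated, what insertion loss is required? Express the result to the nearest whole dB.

Fixed contribution from the other source: Σ 10^(L/10) = 10^(72/10) = 1.585e+07 (72.00 dB SPL).
The limit corresponds to 10^(78/10) = 6.310e+07; subtracting the fixed part leaves 4.725e+07 for the chiller, i.e. 76.74 dB SPL.
So the chiller must be reduced from 85 to 76.74 dB SPL: IL = 8.26 dB.

8 dB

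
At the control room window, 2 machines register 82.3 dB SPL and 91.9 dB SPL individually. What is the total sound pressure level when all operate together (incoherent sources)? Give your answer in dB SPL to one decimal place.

92.4 dB SPL

For uncorrelated sources the intensities add, so convert each level to linear form, sum, and take 10·log₁₀ of the total.
Σ 10^(L/10) = 10^(82.3/10) + 10^(91.9/10) = 1.719e+09.
L_total = 10·log₁₀(1.719e+09) = 92.35 dB SPL.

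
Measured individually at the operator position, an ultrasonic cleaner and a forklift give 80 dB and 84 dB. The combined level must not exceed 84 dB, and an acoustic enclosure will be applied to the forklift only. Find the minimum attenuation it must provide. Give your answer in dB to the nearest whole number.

Everything except the forklift sums to 10^(80/10) = 1.000e+08 in linear terms, 80.00 dB.
To meet 84 dB overall, the treated forklift may contribute at most 10^(84/10) − 1.000e+08 = 1.512e+08, i.e. 81.80 dB.
So the forklift must be reduced from 84 to 81.80 dB: IL = 2.20 dB.

2 dB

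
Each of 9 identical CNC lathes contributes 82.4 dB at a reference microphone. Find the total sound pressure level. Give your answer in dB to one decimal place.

91.9 dB

With 9 equal, uncorrelated contributions the intensity is 9× that of one unit, giving a rise of 10·log₁₀ 9.
L_total = 82.4 + 10·log₁₀(9) = 82.4 + 9.542 = 91.94 dB.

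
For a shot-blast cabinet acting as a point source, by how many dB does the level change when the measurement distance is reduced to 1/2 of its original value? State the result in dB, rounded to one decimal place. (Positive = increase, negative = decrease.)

+6.0 dB

Point-source spreading: ΔL = −20·log₁₀(r₂/r₁).
ΔL = −20·log₁₀(0.5) = +6.02 dB.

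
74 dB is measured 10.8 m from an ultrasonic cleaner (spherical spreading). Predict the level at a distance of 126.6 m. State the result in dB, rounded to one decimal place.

52.6 dB

Point-source attenuation: ΔL = 20·log₁₀(r₂/r₁) = 20·log₁₀(126.6/10.8) = 21.380 dB.
L₂ = 74 − 20·log₁₀(126.6/10.8) = 74 − 21.380 = 52.62 dB.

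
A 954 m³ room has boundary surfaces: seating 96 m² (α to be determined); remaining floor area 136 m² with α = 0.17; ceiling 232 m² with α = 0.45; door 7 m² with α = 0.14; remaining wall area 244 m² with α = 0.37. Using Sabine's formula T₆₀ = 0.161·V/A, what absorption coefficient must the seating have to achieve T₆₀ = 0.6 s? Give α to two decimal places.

0.39

Required total absorption A = 0.161·954/0.6 = 255.99 m².
Absorption from the other surfaces = 136·0.17 + 232·0.45 + 7·0.14 + 244·0.37 = 218.78 m², so the seating must supply 37.21 m² over 96 m².
α = 37.21/96 = 0.388.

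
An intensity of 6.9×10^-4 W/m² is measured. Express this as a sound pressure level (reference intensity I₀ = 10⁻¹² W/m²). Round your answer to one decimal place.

88.4 dB

Dividing by I₀ shifts the exponent by 12: I/I₀ = 6.9×10^8.
L = 10·(0.8388 + 8) = 88.39 dB.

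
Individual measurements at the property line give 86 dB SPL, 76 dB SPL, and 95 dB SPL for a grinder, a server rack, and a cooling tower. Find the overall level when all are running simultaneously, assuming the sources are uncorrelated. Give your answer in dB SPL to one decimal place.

Incoherent sources combine by intensity addition: L_total = 10·log₁₀(Σ 10^(L_i/10)).
Σ 10^(L/10) = 10^(86/10) + 10^(76/10) + 10^(95/10) = 3.600e+09.
L_total = 10·log₁₀(3.600e+09) = 95.56 dB SPL.

95.6 dB SPL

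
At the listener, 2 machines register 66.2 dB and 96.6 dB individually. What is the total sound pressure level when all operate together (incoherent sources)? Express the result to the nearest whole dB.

97 dB

Incoherent sources combine by intensity addition: L_total = 10·log₁₀(Σ 10^(L_i/10)).
Σ 10^(L/10) = 10^(66.2/10) + 10^(96.6/10) = 4.575e+09.
L_total = 10·log₁₀(4.575e+09) = 96.60 dB.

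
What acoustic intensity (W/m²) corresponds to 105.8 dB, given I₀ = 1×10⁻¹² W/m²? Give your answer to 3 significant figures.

I/I₀ = 10^(105.8/10) = 3.802e+10, so I = 3.802e+10 × 10⁻¹² W/m².

0.0380 W/m²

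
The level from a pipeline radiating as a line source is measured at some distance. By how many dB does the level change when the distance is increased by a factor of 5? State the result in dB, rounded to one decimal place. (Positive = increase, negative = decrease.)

-7.0 dB

With cylindrical spreading the level changes by −10·log₁₀(r₂/r₁).
ΔL = −10·log₁₀(5) = -6.99 dB.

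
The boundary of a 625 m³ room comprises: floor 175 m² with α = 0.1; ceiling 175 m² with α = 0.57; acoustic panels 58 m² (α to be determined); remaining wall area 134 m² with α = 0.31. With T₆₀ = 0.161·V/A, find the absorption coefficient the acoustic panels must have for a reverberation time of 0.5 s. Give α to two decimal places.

0.73

From T₆₀ = 0.161·V/A, the target T₆₀ = 0.5 s needs A = 0.161·625/0.5 = 201.25 m².
Absorption from the other surfaces = 175·0.1 + 175·0.57 + 134·0.31 = 158.79 m², so the acoustic panels must supply 42.46 m² over 58 m².
α = 42.46/58 = 0.732.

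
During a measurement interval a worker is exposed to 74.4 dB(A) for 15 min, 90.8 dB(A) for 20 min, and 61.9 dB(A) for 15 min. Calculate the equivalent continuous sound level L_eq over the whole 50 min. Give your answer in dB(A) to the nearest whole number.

87 dB(A)

Weight each interval's intensity by its duration and average over T = 50 min:
Σ tᵢ·10^(Lᵢ/10) = 15·10^(74.4/10) + 20·10^(90.8/10) + 15·10^(61.9/10) = 2.448e+10.
L_eq = 10·log₁₀(2.448e+10/50) = 86.90 dB(A).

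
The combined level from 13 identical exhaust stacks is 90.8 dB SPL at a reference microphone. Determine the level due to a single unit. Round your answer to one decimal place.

Dividing the total intensity by 13 lowers the level by 10·log₁₀ 13 = 11.139 dB: L₁ = 90.8 − 11.139.

79.7 dB SPL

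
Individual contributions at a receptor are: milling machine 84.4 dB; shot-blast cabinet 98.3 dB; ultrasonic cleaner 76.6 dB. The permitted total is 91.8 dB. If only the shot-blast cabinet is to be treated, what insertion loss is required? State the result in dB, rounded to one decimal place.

The untreated sources together contribute 10^(84.4/10) + 10^(76.6/10) = 3.211e+08, i.e. 85.07 dB.
The limit corresponds to 10^(91.8/10) = 1.514e+09; subtracting the fixed part leaves 1.192e+09 for the shot-blast cabinet, i.e. 90.76 dB.
Required insertion loss = 98.3 − 90.76 = 7.54 dB.

7.5 dB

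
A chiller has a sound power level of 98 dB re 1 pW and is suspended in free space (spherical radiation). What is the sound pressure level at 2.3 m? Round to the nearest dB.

Free-field spherical radiation: L_p = L_w − 10·log₁₀(4π·r²), r = 2.3 m.
4π·r² = 66.48 m², 10·log₁₀ of that is 18.227 dB.
L_p = 98 − 18.227 = 79.77 dB.

80 dB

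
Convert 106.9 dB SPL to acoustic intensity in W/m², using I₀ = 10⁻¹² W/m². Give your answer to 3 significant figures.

I/I₀ = 10^(106.9/10) = 4.898e+10, so I = 4.898e+10 × 10⁻¹² W/m².

0.0490 W/m²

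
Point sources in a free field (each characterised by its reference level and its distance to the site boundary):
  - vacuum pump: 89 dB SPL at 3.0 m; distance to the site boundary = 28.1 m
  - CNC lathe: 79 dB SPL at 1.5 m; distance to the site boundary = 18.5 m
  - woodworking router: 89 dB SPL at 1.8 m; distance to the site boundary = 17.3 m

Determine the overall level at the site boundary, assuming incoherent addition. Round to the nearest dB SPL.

73 dB SPL

Apply inverse-square spreading to bring every level to the receiver, then sum 10^(L/10).
vacuum pump: 89 − 20·log₁₀(28.1/3.0) = 89 − 19.43 = 69.57 dB SPL.
CNC lathe: 79 − 20·log₁₀(18.5/1.5) = 79 − 21.82 = 57.18 dB SPL.
woodworking router: 89 − 20·log₁₀(17.3/1.8) = 89 − 19.66 = 69.34 dB SPL.
Σ 10^(L/10) = 1.818e+07 → L_total = 10·log₁₀(1.818e+07) = 72.59 dB SPL.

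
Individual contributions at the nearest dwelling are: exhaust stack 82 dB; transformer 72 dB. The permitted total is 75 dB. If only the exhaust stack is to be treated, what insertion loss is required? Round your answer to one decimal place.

10.0 dB

Fixed contribution from the other source: Σ 10^(L/10) = 10^(72/10) = 1.585e+07 (72.00 dB).
The limit corresponds to 10^(75/10) = 3.162e+07; subtracting the fixed part leaves 1.577e+07 for the exhaust stack, i.e. 71.98 dB.
Required insertion loss = 82 − 71.98 = 10.02 dB.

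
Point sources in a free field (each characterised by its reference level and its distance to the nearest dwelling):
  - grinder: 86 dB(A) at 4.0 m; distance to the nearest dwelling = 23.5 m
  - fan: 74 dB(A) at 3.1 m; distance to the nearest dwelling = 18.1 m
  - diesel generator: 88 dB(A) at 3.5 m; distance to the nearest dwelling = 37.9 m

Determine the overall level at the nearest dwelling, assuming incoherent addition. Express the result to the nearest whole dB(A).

Apply inverse-square spreading to bring every level to the receiver, then sum 10^(L/10).
grinder: 86 − 20·log₁₀(23.5/4.0) = 86 − 15.38 = 70.62 dB(A).
fan: 74 − 20·log₁₀(18.1/3.1) = 74 − 15.33 = 58.67 dB(A).
diesel generator: 88 − 20·log₁₀(37.9/3.5) = 88 − 20.69 = 67.31 dB(A).
Σ 10^(L/10) = 1.765e+07 → L_total = 10·log₁₀(1.765e+07) = 72.47 dB(A).

72 dB(A)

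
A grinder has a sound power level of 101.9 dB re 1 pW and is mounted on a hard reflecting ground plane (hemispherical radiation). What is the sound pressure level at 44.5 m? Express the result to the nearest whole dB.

61 dB

The power spreads over a hemisphere of area 2π·r², so L_p = L_w − 10·log₁₀(2π·r²).
2π·r² = 1.244e+04 m², 10·log₁₀ of that is 40.949 dB.
L_p = 101.9 − 40.949 = 60.95 dB.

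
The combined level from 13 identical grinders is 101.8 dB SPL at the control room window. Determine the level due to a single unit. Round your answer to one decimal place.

90.7 dB SPL

For N identical incoherent sources L_total = L₁ + 10·log₁₀ N, so L₁ = 101.8 − 10·log₁₀(13) = 101.8 − 11.139.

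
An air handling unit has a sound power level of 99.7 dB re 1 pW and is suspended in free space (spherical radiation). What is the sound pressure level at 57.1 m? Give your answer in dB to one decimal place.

53.6 dB

Free-field spherical radiation: L_p = L_w − 10·log₁₀(4π·r²), r = 57.1 m.
4π·r² = 4.097e+04 m², 10·log₁₀ of that is 46.125 dB.
L_p = 99.7 − 46.125 = 53.58 dB.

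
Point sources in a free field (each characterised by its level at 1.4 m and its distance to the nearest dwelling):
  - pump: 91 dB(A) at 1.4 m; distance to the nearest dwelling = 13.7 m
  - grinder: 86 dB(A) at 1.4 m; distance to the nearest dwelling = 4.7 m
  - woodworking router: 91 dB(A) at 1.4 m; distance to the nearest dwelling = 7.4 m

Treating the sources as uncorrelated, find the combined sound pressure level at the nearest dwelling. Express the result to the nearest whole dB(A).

Propagate each source to the receiver with L = L_ref − 20·log₁₀(r/r_ref), then add intensities.
pump: 91 − 20·log₁₀(13.7/1.4) = 91 − 19.81 = 71.19 dB(A).
grinder: 86 − 20·log₁₀(4.7/1.4) = 86 − 10.52 = 75.48 dB(A).
woodworking router: 91 − 20·log₁₀(7.4/1.4) = 91 − 14.46 = 76.54 dB(A).
Σ 10^(L/10) = 9.353e+07 → L_total = 10·log₁₀(9.353e+07) = 79.71 dB(A).

80 dB(A)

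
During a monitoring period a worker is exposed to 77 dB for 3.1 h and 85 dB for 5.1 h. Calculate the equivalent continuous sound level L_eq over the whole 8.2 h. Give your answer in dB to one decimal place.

L_eq = 10·log₁₀[(1/T)·Σ tᵢ·10^(Lᵢ/10)] with T = 8.2 h.
Σ tᵢ·10^(Lᵢ/10) = 3.1·10^(77/10) + 5.1·10^(85/10) = 1.768e+09.
L_eq = 10·log₁₀(1.768e+09/8.2) = 83.34 dB.

83.3 dB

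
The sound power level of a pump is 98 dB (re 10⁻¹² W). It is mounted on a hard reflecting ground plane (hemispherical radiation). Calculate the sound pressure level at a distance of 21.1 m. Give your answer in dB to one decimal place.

L_p = L_w − 10·log₁₀(2π·r²) with r = 21.1 m.
2π·r² = 2797 m², 10·log₁₀ of that is 34.467 dB.
L_p = 98 − 34.467 = 63.53 dB.

63.5 dB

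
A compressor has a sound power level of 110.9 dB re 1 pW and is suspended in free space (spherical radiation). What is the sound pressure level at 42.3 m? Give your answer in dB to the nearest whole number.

L_p = L_w − 10·log₁₀(4π·r²) with r = 42.3 m.
4π·r² = 2.248e+04 m², 10·log₁₀ of that is 43.519 dB.
L_p = 110.9 − 43.519 = 67.38 dB.

67 dB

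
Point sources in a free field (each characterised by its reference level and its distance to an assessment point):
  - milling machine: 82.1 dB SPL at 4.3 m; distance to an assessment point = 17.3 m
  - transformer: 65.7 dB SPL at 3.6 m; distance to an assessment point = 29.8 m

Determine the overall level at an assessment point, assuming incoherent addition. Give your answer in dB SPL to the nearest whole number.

Apply inverse-square spreading to bring every level to the receiver, then sum 10^(L/10).
milling machine: 82.1 − 20·log₁₀(17.3/4.3) = 82.1 − 12.09 = 70.01 dB SPL.
transformer: 65.7 − 20·log₁₀(29.8/3.6) = 65.7 − 18.36 = 47.34 dB SPL.
Σ 10^(L/10) = 1.007e+07 → L_total = 10·log₁₀(1.007e+07) = 70.03 dB SPL.

70 dB SPL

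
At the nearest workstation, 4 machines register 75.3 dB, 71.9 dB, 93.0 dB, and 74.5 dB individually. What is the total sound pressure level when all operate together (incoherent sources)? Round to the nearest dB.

Incoherent sources combine by intensity addition: L_total = 10·log₁₀(Σ 10^(L_i/10)).
Σ 10^(L/10) = 10^(75.3/10) + 10^(71.9/10) + 10^(93.0/10) + 10^(74.5/10) = 2.073e+09.
L_total = 10·log₁₀(2.073e+09) = 93.17 dB.

93 dB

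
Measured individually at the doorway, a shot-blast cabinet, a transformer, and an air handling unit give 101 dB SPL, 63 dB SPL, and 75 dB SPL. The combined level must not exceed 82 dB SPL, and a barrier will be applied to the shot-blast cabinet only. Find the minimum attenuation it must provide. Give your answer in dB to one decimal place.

Fixed contribution from the other sources: Σ 10^(L/10) = 10^(63/10) + 10^(75/10) = 3.362e+07 (75.27 dB SPL).
To meet 82 dB SPL overall, the treated shot-blast cabinet may contribute at most 10^(82/10) − 3.362e+07 = 1.249e+08, i.e. 80.96 dB SPL.
So the shot-blast cabinet must be reduced from 101 to 80.96 dB SPL: IL = 20.04 dB.

20.0 dB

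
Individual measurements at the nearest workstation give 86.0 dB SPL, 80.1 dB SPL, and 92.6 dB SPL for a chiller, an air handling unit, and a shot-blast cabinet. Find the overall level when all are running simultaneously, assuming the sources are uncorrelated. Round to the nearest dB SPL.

Incoherent sources combine by intensity addition: L_total = 10·log₁₀(Σ 10^(L_i/10)).
Σ 10^(L/10) = 10^(86.0/10) + 10^(80.1/10) + 10^(92.6/10) = 2.320e+09.
L_total = 10·log₁₀(2.320e+09) = 93.66 dB SPL.

94 dB SPL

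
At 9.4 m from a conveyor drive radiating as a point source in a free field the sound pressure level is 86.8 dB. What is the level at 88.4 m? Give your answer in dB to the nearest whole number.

67 dB

Spherical spreading from a point source gives a 20·log₁₀(r₂/r₁) drop.
L₂ = 86.8 − 20·log₁₀(88.4/9.4) = 86.8 − 19.466 = 67.33 dB.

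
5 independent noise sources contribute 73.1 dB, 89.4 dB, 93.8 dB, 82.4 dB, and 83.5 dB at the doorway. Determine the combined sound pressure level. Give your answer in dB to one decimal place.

Incoherent sources combine by intensity addition: L_total = 10·log₁₀(Σ 10^(L_i/10)).
Σ 10^(L/10) = 10^(73.1/10) + 10^(89.4/10) + 10^(93.8/10) + 10^(82.4/10) + 10^(83.5/10) = 3.688e+09.
L_total = 10·log₁₀(3.688e+09) = 95.67 dB.

95.7 dB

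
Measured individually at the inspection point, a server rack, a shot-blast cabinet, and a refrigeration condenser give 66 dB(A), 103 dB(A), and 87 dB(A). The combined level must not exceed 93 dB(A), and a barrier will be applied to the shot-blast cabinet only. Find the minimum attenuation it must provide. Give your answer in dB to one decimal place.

11.3 dB

Everything except the shot-blast cabinet sums to 10^(66/10) + 10^(87/10) = 5.052e+08 in linear terms, 87.03 dB(A).
The limit corresponds to 10^(93/10) = 1.995e+09; subtracting the fixed part leaves 1.490e+09 for the shot-blast cabinet, i.e. 91.73 dB(A).
Required insertion loss = 103 − 91.73 = 11.27 dB.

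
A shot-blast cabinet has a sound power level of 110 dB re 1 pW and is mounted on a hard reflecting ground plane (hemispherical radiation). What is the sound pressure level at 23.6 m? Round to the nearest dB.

75 dB

L_p = L_w − 10·log₁₀(2π·r²) with r = 23.6 m.
2π·r² = 3499 m², 10·log₁₀ of that is 35.440 dB.
L_p = 110 − 35.440 = 74.56 dB.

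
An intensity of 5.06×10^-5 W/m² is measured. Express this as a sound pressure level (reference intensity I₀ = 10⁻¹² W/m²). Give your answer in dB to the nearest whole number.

I/I₀ = 5.06×10^-5/10⁻¹² = 5.06×10^7, and L = 10·log₁₀(I/I₀).
L = 10·(0.7042 + 7) = 77.04 dB.

77 dB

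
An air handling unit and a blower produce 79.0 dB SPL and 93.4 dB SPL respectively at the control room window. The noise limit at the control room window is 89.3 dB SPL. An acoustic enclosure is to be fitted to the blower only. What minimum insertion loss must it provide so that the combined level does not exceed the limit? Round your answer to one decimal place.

4.5 dB

Fixed contribution from the other source: Σ 10^(L/10) = 10^(79.0/10) = 7.943e+07 (79.00 dB SPL).
The limit corresponds to 10^(89.3/10) = 8.511e+08; subtracting the fixed part leaves 7.717e+08 for the blower, i.e. 88.87 dB SPL.
Required insertion loss = 93.4 − 88.87 = 4.53 dB.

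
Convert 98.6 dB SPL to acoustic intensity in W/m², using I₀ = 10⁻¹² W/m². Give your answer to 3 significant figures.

0.00724 W/m²

L = 10·log₁₀(I/I₀) ⇒ I = I₀·10^(L/10) = 10⁻¹² × 10^9.86.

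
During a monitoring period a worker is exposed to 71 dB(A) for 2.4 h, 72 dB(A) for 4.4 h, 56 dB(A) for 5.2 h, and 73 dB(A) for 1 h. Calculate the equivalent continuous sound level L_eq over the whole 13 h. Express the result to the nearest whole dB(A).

L_eq = 10·log₁₀[(1/T)·Σ tᵢ·10^(Lᵢ/10)] with T = 13 h.
Σ tᵢ·10^(Lᵢ/10) = 2.4·10^(71/10) + 4.4·10^(72/10) + 5.2·10^(56/10) + 1·10^(73/10) = 1.220e+08.
L_eq = 10·log₁₀(1.220e+08/13) = 69.72 dB(A).

70 dB(A)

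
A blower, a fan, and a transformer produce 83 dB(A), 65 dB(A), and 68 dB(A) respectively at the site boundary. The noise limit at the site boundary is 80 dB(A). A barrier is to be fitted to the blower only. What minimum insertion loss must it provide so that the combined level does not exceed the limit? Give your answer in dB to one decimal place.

The untreated sources together contribute 10^(65/10) + 10^(68/10) = 9.472e+06, i.e. 69.76 dB(A).
To meet 80 dB(A) overall, the treated blower may contribute at most 10^(80/10) − 9.472e+06 = 9.053e+07, i.e. 79.57 dB(A).
Required insertion loss = 83 − 79.57 = 3.43 dB.

3.4 dB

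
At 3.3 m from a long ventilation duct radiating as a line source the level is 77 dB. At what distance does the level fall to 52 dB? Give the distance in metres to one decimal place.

1043.6 m

The 25.0 dB drop corresponds to a distance ratio of 10^(25.0/10) for a line source.
r₂ = 3.3·10^((77−52)/10) = 3.3·10^(25.0/10) = 1043.55 m.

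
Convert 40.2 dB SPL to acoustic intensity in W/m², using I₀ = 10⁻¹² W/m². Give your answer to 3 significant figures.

1.05e-08 W/m²

L = 10·log₁₀(I/I₀) ⇒ I = I₀·10^(L/10) = 10⁻¹² × 10^4.02.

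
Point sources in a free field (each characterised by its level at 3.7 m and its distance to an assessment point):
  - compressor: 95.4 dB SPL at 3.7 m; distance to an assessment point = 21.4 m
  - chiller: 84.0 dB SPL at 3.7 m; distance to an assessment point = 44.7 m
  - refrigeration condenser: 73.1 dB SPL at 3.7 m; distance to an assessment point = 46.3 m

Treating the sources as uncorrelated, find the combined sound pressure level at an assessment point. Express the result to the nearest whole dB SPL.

Propagate each source to the receiver with L = L_ref − 20·log₁₀(r/r_ref), then add intensities.
compressor: 95.4 − 20·log₁₀(21.4/3.7) = 95.4 − 15.24 = 80.16 dB SPL.
chiller: 84.0 − 20·log₁₀(44.7/3.7) = 84.0 − 21.64 = 62.36 dB SPL.
refrigeration condenser: 73.1 − 20·log₁₀(46.3/3.7) = 73.1 − 21.95 = 51.15 dB SPL.
Σ 10^(L/10) = 1.055e+08 → L_total = 10·log₁₀(1.055e+08) = 80.23 dB SPL.

80 dB SPL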